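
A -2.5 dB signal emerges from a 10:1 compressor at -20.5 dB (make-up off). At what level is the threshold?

-22.5 dB

Let T be the threshold. Output overshoot = (input overshoot)/R, so -20.5 − T = (-2.5 − T)/10.
10·(-20.5 − T) = -2.5 − T → 9·T = -205 − (-2.5) = -202.5.
T = -202.5/9 = -22.5 dB.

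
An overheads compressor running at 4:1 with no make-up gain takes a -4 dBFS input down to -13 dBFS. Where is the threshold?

-16 dBFS

Input is 12 dB above T (since output overshoot × R = input overshoot: (-13 − T)·4 = -4 − T gives T = -16 dBFS).
Check: -16 + (-4 − (-16))/4 = -16 + 3 = -13 dBFS. ✓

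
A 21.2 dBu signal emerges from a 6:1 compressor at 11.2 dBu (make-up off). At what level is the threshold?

Let T be the threshold. Output overshoot = (input overshoot)/R, so 11.2 − T = (21.2 − T)/6.
6·(11.2 − T) = 21.2 − T → 5·T = 67.2 − 21.2 = 46.
T = 46/5 = 9.2 dBu.

9.2 dBu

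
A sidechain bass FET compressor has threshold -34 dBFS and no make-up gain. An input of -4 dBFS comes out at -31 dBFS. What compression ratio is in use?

10:1

Input overshoot = -4 − (-34) = 30 dB; output overshoot = -31 − (-34) = 3 dB.
Ratio = 30 / 3 = 10.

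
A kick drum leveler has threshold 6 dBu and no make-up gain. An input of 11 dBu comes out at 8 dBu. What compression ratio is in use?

2.5:1

Input overshoot = 11 − 6 = 5 dB; output overshoot = 8 − 6 = 2 dB.
Ratio = 5 / 2 = 2.5.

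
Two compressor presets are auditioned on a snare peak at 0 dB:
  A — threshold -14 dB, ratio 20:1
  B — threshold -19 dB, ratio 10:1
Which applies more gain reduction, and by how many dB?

B, by 3.8 dB

A: overshoot 14 dB → output overshoot 0.7 dB → GR 13.3 dB.
B: overshoot 19 dB → output overshoot 1.9 dB → GR 17.1 dB.
Difference: 3.8 dB in favour of B.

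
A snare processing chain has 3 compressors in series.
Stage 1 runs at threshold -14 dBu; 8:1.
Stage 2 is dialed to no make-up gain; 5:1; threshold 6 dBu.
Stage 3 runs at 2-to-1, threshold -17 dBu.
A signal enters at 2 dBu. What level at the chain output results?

-14.5 dBu

Stage 1: 16 dB above -14 dBu, reduced 8:1 to 2 dB above → -12 dBu.
Stage 2: -12 dBu ≤ 6 dBu, so stage 2 doesn't engage; output -12 dBu.
Stage 3: -12 dBu is 5 dB over -17 dBu; at 2:1 that becomes 2.5 dB over, giving -14.5 dBu.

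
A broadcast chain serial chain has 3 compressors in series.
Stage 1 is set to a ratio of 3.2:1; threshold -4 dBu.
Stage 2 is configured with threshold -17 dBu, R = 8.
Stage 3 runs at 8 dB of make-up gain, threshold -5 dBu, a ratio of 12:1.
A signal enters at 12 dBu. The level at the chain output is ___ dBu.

Stage 1: 16 dB above -4 dBu, reduced 3.2:1 to 5 dB above → 1 dBu.
Stage 2: 1 dBu is 18 dB over -17 dBu; at 8:1 that becomes 2.25 dB over, giving -14.75 dBu.
Stage 3: -14.75 dBu ≤ -5 dBu, so stage 3 doesn't engage; make-up brings it to -6.75 dBu.

-6.75 dBu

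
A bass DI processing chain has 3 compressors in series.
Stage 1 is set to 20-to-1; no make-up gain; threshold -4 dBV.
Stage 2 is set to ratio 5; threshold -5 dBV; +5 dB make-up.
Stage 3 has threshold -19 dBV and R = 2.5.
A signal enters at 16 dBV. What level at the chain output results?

-11.24 dBV

Stage 1: overshoot 20 dB → 20/20 = 1 dB → -3 dBV.
Stage 2: overshoot 2 dB → 2/5 = 0.4 dB → -4.6 dBV; +5 dB make-up → 0.4 dBV.
Stage 3: overshoot 19.4 dB → 19.4/2.5 = 7.76 dB → -11.24 dBV.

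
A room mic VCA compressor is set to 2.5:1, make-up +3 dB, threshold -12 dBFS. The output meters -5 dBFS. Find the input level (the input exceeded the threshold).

-2 dBFS

Stripping the +3 dB make-up gives -8 dBFS at the gain stage.
That's 4 dB above the -12 dBFS threshold.
Input overshoot = R × output overshoot = 10 dB → input = -12 + 10 = -2 dBFS.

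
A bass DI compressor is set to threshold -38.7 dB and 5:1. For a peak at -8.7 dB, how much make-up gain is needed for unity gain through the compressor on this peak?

24 dB

Overshoot 30 dB → 30/5 = 6 dB after compression, so the compressed level is -38.7 + 6 = -32.7 dB.
Make-up = target − compressed = -8.7 − (-32.7) = 24 dB.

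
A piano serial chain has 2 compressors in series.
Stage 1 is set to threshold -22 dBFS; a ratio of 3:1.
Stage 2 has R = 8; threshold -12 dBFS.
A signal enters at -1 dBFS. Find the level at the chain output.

Stage 1: -1 dBFS is 21 dB over -22 dBFS; at 3:1 that becomes 7 dB over, giving -15 dBFS.
Stage 2: -15 dBFS ≤ -12 dBFS, so stage 2 doesn't engage; output -15 dBFS.

-15 dBFS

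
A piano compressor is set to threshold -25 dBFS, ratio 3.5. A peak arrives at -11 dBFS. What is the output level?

Overshoot: -11 − (-25) = 14 dB.
3.5:1 compression reduces that to 14/3.5 = 4 dB over.
So the level is -25 + 4 = -21 dBFS.

-21 dBFS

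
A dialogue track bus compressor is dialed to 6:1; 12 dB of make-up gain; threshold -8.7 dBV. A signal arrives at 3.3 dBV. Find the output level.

5.3 dBV

Overshoot: 3.3 − (-8.7) = 12 dB.
At 6:1 the overshoot is divided by 6, leaving 2 dB above threshold.
So the level is -8.7 + 2 = -6.7 dBV; make-up adds 12 dB, giving 5.3 dBV.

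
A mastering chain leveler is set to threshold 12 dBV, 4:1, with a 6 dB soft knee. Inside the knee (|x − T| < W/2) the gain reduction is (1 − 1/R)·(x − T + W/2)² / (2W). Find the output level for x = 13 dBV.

12 dBV

x − T + W/2 = 13 − 12 + 3 = 4.
GR = (1 − 1/4) × 4² / 12 = 0.75 × 16 / 12 = 1 dB.
Output = 13 − 1 = 12 dBV.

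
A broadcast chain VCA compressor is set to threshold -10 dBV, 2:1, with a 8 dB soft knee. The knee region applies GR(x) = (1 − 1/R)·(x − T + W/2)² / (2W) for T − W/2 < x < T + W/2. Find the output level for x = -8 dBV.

-9.125 dBV

x − T + W/2 = -8 − (-10) + 4 = 6.
GR = (1 − 1/2) × 6² / 16 = 0.5 × 36 / 16 = 1.125 dB.
Output = -8 − 1.125 = -9.125 dBV.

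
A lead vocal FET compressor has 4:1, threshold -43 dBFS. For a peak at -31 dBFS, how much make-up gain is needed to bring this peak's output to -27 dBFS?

13 dB

Without make-up, output = threshold + overshoot/4 = -43 + 3 = -40 dBFS.
Gap to target: 13 dB.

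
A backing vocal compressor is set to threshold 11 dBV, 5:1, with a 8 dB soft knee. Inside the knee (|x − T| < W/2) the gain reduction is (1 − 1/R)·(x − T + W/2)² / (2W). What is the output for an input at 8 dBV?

7.95 dBV

x − T + W/2 = 8 − 11 + 4 = 1.
GR = (1 − 1/5) × 1² / 16 = 0.8 × 1 / 16 = 0.05 dB.
Output = 8 − 0.05 = 7.95 dBV.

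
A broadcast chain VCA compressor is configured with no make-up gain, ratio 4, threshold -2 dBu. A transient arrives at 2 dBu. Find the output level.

Overshoot: 2 − (-2) = 4 dB.
The 4 dB excess becomes 1 dB after 4:1 reduction.
That puts the output at -1 dBu.

-1 dBu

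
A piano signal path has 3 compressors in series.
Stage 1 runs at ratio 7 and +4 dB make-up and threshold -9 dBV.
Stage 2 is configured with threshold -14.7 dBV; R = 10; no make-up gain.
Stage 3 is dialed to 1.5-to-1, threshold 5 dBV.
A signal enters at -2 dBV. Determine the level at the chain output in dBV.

Stage 1: overshoot 7 dB → 7/7 = 1 dB → -8 dBV; +4 dB make-up → -4 dBV.
Stage 2: -4 dBV is 10.7 dB over -14.7 dBV; at 10:1 that becomes 1.07 dB over, giving -13.63 dBV.
Stage 3: -13.63 dBV is at or below the 5 dBV threshold — no compression; output -13.63 dBV.

-13.63 dBV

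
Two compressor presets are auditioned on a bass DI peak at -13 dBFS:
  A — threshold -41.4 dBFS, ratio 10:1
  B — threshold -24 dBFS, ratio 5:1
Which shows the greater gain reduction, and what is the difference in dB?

A, by 16.76 dB

A: overshoot 28.4 dB → output overshoot 2.84 dB → GR 25.56 dB.
B: overshoot 11 dB → output overshoot 2.2 dB → GR 8.8 dB.
A applies 16.76 dB more gain reduction.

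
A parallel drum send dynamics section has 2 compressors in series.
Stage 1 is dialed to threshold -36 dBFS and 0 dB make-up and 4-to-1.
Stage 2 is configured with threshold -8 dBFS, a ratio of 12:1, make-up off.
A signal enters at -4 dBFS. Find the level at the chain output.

-28 dBFS

Stage 1: overshoot 32 dB → 32/4 = 8 dB → -28 dBFS.
Stage 2: -28 dBFS ≤ -8 dBFS, so stage 2 doesn't engage; output -28 dBFS.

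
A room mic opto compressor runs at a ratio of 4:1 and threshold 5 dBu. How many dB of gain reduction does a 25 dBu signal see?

15 dB

Overshoot = 25 − 5 = 20 dB.
After 4:1 compression the overshoot becomes 20/4 = 5 dB.
So the signal is attenuated by 20 − 5 = 15 dB.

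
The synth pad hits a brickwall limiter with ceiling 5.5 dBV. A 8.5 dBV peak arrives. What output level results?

5.5 dBV

At ∞:1, everything above 5.5 dBV is held at the ceiling.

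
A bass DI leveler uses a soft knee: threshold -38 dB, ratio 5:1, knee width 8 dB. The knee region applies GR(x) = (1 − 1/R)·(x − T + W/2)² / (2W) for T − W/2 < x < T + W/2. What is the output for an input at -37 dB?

x − T + W/2 = -37 − (-38) + 4 = 5.
GR = (1 − 1/5) × 5² / 16 = 0.8 × 25 / 16 = 1.25 dB.
Output = -37 − 1.25 = -38.25 dB.

-38.25 dB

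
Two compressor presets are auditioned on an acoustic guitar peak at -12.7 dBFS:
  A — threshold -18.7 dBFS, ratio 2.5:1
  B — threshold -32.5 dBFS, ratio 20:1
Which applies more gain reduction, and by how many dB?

A: overshoot 6 dB → output overshoot 2.4 dB → GR 3.6 dB.
B: overshoot 19.8 dB → output overshoot 0.99 dB → GR 18.81 dB.
B reduces 15.21 dB more.

B, by 15.21 dB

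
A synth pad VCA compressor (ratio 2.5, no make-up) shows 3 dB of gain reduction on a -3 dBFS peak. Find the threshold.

-8 dBFS

Gain reduction = -3 − (-6) = 3 dB; output overshoot = GR / (R − 1) = 3 / 1.5 = 2 dB.
Threshold = output − output overshoot = -6 − 2 = -8 dBFS.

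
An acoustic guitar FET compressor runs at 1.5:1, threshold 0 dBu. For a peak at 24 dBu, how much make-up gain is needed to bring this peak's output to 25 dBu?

Overshoot 24 dB → 24/1.5 = 16 dB after compression, so the compressed level is 0 + 16 = 16 dBu.
Make-up = target − compressed = 25 − 16 = 9 dB.

9 dB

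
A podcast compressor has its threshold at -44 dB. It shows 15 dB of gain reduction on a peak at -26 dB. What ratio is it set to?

Input overshoot = -26 − (-44) = 18 dB.
Output overshoot = 18 − 15 = 3 dB.
Ratio = input overshoot / output overshoot = 18 / 3 = 6.

6:1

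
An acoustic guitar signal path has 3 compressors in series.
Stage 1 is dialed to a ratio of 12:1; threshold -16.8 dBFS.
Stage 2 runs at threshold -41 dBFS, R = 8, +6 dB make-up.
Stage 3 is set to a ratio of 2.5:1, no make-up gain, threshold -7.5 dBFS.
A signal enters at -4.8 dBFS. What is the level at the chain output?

-31.85 dBFS

Stage 1: -4.8 dBFS is 12 dB over -16.8 dBFS; at 12:1 that becomes 1 dB over, giving -15.8 dBFS.
Stage 2: overshoot 25.2 dB → 25.2/8 = 3.15 dB → -37.85 dBFS; +6 dB make-up → -31.85 dBFS.
Stage 3: -31.85 dBFS is at or below the -7.5 dBFS threshold — no compression; output -31.85 dBFS.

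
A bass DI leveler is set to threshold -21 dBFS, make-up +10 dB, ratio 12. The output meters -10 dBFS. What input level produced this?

-9 dBFS

Before make-up, the level was -10 − 10 = -20 dBFS.
That's 1 dB above the -21 dBFS threshold.
Undo the ratio: input overshoot = 1 × 12 = 12 dB, giving input = -9 dBFS.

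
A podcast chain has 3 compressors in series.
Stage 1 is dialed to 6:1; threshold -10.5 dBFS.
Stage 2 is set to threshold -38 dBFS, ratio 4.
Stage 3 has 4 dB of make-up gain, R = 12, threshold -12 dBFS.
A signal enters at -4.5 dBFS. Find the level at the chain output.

Stage 1: -4.5 dBFS is 6 dB over -10.5 dBFS; at 6:1 that becomes 1 dB over, giving -9.5 dBFS.
Stage 2: -9.5 dBFS is 28.5 dB over -38 dBFS; at 4:1 that becomes 7.125 dB over, giving -30.875 dBFS.
Stage 3: -30.875 dBFS ≤ -12 dBFS, so stage 3 doesn't engage; make-up brings it to -26.875 dBFS.

-26.875 dBFS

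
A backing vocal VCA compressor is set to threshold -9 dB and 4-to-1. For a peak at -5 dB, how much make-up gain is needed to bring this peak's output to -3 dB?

The peak compresses to -9 + 4/4 = -8 dB.
To reach -3 dB requires -3 − (-8) = 5 dB of make-up.

5 dB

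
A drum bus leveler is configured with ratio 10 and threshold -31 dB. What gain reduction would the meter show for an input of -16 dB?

The signal is 15 dB above threshold.
A 10:1 ratio leaves 1.5 dB of that excess.
GR = overshoot in − overshoot out = 15 − 1.5 = 13.5 dB.

13.5 dB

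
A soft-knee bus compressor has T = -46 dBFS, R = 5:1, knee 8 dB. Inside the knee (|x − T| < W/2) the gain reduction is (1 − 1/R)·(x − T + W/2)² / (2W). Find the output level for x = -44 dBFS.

-45.8 dBFS

x − T + W/2 = -44 − (-46) + 4 = 6.
GR = (1 − 1/5) × 6² / 16 = 0.8 × 36 / 16 = 1.8 dB.
Output = -44 − 1.8 = -45.8 dBFS.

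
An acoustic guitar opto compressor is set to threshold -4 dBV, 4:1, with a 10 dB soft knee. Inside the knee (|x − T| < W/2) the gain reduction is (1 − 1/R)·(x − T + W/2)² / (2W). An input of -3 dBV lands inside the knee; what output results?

-4.35 dBV

x − T + W/2 = -3 − (-4) + 5 = 6.
GR = (1 − 1/4) × 6² / 20 = 0.75 × 36 / 20 = 1.35 dB.
Output = -3 − 1.35 = -4.35 dBV.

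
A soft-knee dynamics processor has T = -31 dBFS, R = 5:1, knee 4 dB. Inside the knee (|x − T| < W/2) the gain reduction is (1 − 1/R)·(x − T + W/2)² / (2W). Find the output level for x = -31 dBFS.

-31.4 dBFS

x − T + W/2 = -31 − (-31) + 2 = 2.
GR = (1 − 1/5) × 2² / 8 = 0.8 × 4 / 8 = 0.4 dB.
Output = -31 − 0.4 = -31.4 dBFS.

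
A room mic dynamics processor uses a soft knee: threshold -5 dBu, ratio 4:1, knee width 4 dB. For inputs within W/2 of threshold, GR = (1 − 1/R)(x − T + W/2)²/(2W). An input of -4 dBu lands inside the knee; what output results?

x − T + W/2 = -4 − (-5) + 2 = 3.
GR = (1 − 1/4) × 3² / 8 = 0.75 × 9 / 8 = 0.84375 dB.
Output = -4 − 0.84375 = -4.84375 dBu.

-4.84375 dBu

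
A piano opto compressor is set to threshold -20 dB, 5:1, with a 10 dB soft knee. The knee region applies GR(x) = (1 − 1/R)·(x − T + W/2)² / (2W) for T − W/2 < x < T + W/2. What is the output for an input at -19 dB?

-20.44 dB

x − T + W/2 = -19 − (-20) + 5 = 6.
GR = (1 − 1/5) × 6² / 20 = 0.8 × 36 / 20 = 1.44 dB.
Output = -19 − 1.44 = -20.44 dB.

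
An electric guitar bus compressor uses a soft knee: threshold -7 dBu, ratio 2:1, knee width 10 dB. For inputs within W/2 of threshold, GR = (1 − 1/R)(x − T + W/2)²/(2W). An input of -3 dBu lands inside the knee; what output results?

x − T + W/2 = -3 − (-7) + 5 = 9.
GR = (1 − 1/2) × 9² / 20 = 0.5 × 81 / 20 = 2.025 dB.
Output = -3 − 2.025 = -5.025 dBu.

-5.025 dBu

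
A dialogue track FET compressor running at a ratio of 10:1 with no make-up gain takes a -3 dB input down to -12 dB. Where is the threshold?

Input is 10 dB above T (since output overshoot × R = input overshoot: (-12 − T)·10 = -3 − T gives T = -13 dB).
Check: -13 + (-3 − (-13))/10 = -13 + 1 = -12 dB. ✓

-13 dB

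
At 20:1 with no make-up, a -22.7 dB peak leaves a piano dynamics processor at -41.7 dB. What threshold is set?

Let T be the threshold. Output overshoot = (input overshoot)/R, so -41.7 − T = (-22.7 − T)/20.
20·(-41.7 − T) = -22.7 − T → 19·T = -834 − (-22.7) = -811.3.
T = -811.3/19 = -42.7 dB.

-42.7 dB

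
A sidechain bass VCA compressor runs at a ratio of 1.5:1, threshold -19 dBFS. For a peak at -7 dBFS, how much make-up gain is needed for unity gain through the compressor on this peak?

4 dB

Without make-up, output = threshold + overshoot/1.5 = -19 + 8 = -11 dBFS.
Gap to target: 4 dB.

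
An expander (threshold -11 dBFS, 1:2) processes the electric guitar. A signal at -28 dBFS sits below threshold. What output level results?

-45 dBFS

Undershoot = (-11) − (-28) = 17 dB.
At 1:2, that expands to 34 dB under threshold.
Output = -11 − 34 = -45 dBFS.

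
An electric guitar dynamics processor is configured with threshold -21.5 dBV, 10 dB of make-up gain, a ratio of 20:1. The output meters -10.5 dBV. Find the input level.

Remove make-up: -10.5 − 10 = -20.5 dBV.
The compressed level sits -20.5 − (-21.5) = 1 dB over threshold.
Before 20:1 compression the overshoot was 1 × 20 = 20 dB, so input = -21.5 + 20 = -1.5 dBV.

-1.5 dBV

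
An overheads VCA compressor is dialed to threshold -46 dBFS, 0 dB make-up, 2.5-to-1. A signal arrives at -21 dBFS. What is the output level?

-36 dBFS

-21 dBFS sits 25 dB over threshold.
The 25 dB excess becomes 10 dB after 2.5:1 reduction.
Output = -46 + 10 = -36 dBFS.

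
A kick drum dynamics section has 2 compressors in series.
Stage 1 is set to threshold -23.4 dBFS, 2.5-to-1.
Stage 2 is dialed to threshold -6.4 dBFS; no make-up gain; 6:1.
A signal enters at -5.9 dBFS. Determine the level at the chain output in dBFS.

Stage 1: overshoot 17.5 dB → 17.5/2.5 = 7 dB → -16.4 dBFS.
Stage 2: -16.4 dBFS is at or below the -6.4 dBFS threshold — no compression; output -16.4 dBFS.

-16.4 dBFS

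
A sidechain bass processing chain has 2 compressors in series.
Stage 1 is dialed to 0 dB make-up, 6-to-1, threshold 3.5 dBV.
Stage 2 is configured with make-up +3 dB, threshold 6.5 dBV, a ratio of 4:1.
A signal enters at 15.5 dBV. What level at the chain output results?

8.5 dBV

Stage 1: 12 dB above 3.5 dBV, reduced 6:1 to 2 dB above → 5.5 dBV.
Stage 2: below threshold (5.5 ≤ 6.5); passes unchanged; make-up brings it to 8.5 dBV.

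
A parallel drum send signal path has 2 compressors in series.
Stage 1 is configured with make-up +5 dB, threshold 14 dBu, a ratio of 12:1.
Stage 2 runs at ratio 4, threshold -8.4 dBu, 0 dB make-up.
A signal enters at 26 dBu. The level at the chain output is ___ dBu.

Stage 1: overshoot 12 dB → 12/12 = 1 dB → 15 dBu; +5 dB make-up → 20 dBu.
Stage 2: overshoot 28.4 dB → 28.4/4 = 7.1 dB → -1.3 dBu.

-1.3 dBu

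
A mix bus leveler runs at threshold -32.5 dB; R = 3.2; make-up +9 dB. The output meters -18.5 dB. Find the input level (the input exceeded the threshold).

-16.5 dB

Remove make-up: -18.5 − 9 = -27.5 dB.
Post-compression overshoot = -27.5 − (-32.5) = 5 dB.
Before 3.2:1 compression the overshoot was 5 × 3.2 = 16 dB, so input = -32.5 + 16 = -16.5 dB.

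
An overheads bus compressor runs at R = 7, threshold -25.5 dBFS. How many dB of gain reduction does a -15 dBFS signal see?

9 dB

The signal is 10.5 dB above threshold.
A 7:1 ratio leaves 1.5 dB of that excess.
GR = overshoot in − overshoot out = 10.5 − 1.5 = 9 dB.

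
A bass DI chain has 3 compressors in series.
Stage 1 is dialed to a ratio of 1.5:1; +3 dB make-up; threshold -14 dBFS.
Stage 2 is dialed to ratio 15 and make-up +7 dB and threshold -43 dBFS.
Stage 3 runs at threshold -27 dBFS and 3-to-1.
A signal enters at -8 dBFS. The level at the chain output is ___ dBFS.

-33.6 dBFS

Stage 1: overshoot 6 dB → 6/1.5 = 4 dB → -10 dBFS; +3 dB make-up → -7 dBFS.
Stage 2: overshoot 36 dB → 36/15 = 2.4 dB → -40.6 dBFS; +7 dB make-up → -33.6 dBFS.
Stage 3: -33.6 dBFS ≤ -27 dBFS, so stage 3 doesn't engage; output -33.6 dBFS.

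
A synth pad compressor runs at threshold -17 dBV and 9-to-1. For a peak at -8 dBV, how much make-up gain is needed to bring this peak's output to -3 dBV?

13 dB

The peak compresses to -17 + 9/9 = -16 dBV.
To reach -3 dBV requires -3 − (-16) = 13 dB of make-up.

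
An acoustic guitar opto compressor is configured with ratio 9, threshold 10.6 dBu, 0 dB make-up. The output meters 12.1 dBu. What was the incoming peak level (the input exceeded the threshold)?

The compressed level sits 12.1 − 10.6 = 1.5 dB over threshold.
Undo the ratio: input overshoot = 1.5 × 9 = 13.5 dB, giving input = 24.1 dBu.

24.1 dBu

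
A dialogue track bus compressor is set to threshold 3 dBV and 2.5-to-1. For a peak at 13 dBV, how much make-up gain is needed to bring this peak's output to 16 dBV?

9 dB

Overshoot 10 dB → 10/2.5 = 4 dB after compression, so the compressed level is 3 + 4 = 7 dBV.
Make-up = target − compressed = 16 − 7 = 9 dB.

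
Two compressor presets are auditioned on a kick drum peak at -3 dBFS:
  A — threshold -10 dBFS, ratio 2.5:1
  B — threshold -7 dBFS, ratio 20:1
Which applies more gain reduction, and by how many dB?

A, by 0.4 dB

A: GR = 7 − 7/2.5 = 4.2 dB.
B: GR = 4 − 4/20 = 3.8 dB.
A applies 0.4 dB more gain reduction.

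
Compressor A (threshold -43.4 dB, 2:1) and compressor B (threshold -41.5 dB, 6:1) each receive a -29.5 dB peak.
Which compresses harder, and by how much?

A: GR = 13.9 − 13.9/2 = 6.95 dB.
B: GR = 12 − 12/6 = 10 dB.
B applies 3.05 dB more gain reduction.

B, by 3.05 dB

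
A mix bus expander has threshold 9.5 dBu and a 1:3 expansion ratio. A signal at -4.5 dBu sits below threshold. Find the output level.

Below threshold, a 1:3 expander applies gain = (3−1)×(T − x) of attenuation.
(3−1) × 14 = 28 dB, so output = -4.5 − 28 = -32.5 dBu.

-32.5 dBu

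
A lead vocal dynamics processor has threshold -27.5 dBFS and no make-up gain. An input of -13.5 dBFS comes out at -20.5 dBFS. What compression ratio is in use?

2:1

Input overshoot = -13.5 − (-27.5) = 14 dB; output overshoot = -20.5 − (-27.5) = 7 dB.
Ratio = 14 / 7 = 2.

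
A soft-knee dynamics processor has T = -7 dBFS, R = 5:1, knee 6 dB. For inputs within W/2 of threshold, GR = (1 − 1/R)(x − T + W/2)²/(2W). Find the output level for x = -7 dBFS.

-7.6 dBFS

x − T + W/2 = -7 − (-7) + 3 = 3.
GR = (1 − 1/5) × 3² / 12 = 0.8 × 9 / 12 = 0.6 dB.
Output = -7 − 0.6 = -7.6 dBFS.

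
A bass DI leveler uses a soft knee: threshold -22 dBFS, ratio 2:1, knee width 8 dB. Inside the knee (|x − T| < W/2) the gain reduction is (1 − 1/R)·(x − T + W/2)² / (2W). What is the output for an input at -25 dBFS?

-25.03125 dBFS

x − T + W/2 = -25 − (-22) + 4 = 1.
GR = (1 − 1/2) × 1² / 16 = 0.5 × 1 / 16 = 0.03125 dB.
Output = -25 − 0.03125 = -25.03125 dBFS.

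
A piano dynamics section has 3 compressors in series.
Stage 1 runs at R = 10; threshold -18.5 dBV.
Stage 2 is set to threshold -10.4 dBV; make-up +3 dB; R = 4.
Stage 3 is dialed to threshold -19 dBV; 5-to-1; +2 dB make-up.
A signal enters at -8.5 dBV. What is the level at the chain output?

Stage 1: overshoot 10 dB → 10/10 = 1 dB → -17.5 dBV.
Stage 2: -17.5 dBV is at or below the -10.4 dBV threshold — no compression; make-up brings it to -14.5 dBV.
Stage 3: -14.5 dBV is 4.5 dB over -19 dBV; at 5:1 that becomes 0.9 dB over, giving -18.1 dBV; +2 dB make-up → -16.1 dBV.

-16.1 dBV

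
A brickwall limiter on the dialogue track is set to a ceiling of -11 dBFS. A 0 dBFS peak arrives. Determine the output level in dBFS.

A brickwall limiter is an ∞:1 compressor: any input above the ceiling is clamped to -11 dBFS.

-11 dBFS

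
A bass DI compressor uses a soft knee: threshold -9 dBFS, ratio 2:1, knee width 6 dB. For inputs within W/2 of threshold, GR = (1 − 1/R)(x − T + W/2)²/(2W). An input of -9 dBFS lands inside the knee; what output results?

-9.375 dBFS

x − T + W/2 = -9 − (-9) + 3 = 3.
GR = (1 − 1/2) × 3² / 12 = 0.5 × 9 / 12 = 0.375 dB.
Output = -9 − 0.375 = -9.375 dBFS.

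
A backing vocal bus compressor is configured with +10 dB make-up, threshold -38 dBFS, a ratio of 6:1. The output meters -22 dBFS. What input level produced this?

Remove make-up: -22 − 10 = -32 dBFS.
The compressed level sits -32 − (-38) = 6 dB over threshold.
Input overshoot = R × output overshoot = 36 dB → input = -38 + 36 = -2 dBFS.

-2 dBFS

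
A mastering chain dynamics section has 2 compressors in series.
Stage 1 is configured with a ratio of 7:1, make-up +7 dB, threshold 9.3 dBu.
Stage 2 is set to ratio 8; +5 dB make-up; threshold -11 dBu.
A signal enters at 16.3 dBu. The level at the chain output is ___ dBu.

Stage 1: overshoot 7 dB → 7/7 = 1 dB → 10.3 dBu; +7 dB make-up → 17.3 dBu.
Stage 2: 17.3 dBu is 28.3 dB over -11 dBu; at 8:1 that becomes 3.5375 dB over, giving -7.4625 dBu; +5 dB make-up → -2.4625 dBu.

-2.4625 dBu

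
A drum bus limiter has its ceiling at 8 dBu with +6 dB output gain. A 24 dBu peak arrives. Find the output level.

The limiter clamps the peak to its 8 dBu ceiling.
Output gain then adds 6 dB: 8 + 6 = 14 dBu.

14 dBu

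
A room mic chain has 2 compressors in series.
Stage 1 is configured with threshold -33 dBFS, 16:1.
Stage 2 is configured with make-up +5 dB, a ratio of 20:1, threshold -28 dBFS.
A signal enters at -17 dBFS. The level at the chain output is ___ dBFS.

Stage 1: overshoot 16 dB → 16/16 = 1 dB → -32 dBFS.
Stage 2: -32 dBFS is at or below the -28 dBFS threshold — no compression; make-up brings it to -27 dBFS.

-27 dBFS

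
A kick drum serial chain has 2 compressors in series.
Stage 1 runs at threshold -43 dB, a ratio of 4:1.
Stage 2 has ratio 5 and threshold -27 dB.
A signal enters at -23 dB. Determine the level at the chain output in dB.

-38 dB

Stage 1: 20 dB above -43 dB, reduced 4:1 to 5 dB above → -38 dB.
Stage 2: -38 dB ≤ -27 dB, so stage 2 doesn't engage; output -38 dB.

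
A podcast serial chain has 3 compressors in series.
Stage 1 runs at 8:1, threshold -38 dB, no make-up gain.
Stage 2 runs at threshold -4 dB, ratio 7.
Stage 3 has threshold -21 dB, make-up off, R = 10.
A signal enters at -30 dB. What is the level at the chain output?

Stage 1: overshoot 8 dB → 8/8 = 1 dB → -37 dB.
Stage 2: below threshold (-37 ≤ -4); passes unchanged; output -37 dB.
Stage 3: -37 dB ≤ -21 dB, so stage 3 doesn't engage; output -37 dB.

-37 dB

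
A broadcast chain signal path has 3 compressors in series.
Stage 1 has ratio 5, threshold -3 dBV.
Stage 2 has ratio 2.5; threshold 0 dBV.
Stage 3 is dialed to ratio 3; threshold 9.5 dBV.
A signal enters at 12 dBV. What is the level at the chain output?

Stage 1: 15 dB above -3 dBV, reduced 5:1 to 3 dB above → 0 dBV.
Stage 2: 0 dBV ≤ 0 dBV, so stage 2 doesn't engage; output 0 dBV.
Stage 3: below threshold (0 ≤ 9.5); passes unchanged; output 0 dBV.

0 dBV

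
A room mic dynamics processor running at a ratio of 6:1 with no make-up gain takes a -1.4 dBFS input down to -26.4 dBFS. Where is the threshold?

Gain reduction = -1.4 − (-26.4) = 25 dB; output overshoot = GR / (R − 1) = 25 / 5 = 5 dB.
Threshold = output − output overshoot = -26.4 − 5 = -31.4 dBFS.

-31.4 dBFS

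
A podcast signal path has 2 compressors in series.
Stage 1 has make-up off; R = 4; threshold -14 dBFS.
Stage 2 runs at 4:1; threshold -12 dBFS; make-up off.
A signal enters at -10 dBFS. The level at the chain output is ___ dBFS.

Stage 1: overshoot 4 dB → 4/4 = 1 dB → -13 dBFS.
Stage 2: -13 dBFS is at or below the -12 dBFS threshold — no compression; output -13 dBFS.

-13 dBFS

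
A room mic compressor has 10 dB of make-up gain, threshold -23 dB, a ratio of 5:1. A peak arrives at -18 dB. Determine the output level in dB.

-12 dB

Overshoot: -18 − (-23) = 5 dB.
The 5 dB excess becomes 1 dB after 5:1 reduction.
Output = -23 + 1 = -22 dB; make-up adds 10 dB, giving -12 dB.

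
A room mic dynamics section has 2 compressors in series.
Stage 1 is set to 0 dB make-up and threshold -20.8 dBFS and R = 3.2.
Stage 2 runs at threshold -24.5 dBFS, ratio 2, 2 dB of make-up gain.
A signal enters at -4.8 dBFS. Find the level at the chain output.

-18.15 dBFS

Stage 1: 16 dB above -20.8 dBFS, reduced 3.2:1 to 5 dB above → -15.8 dBFS.
Stage 2: overshoot 8.7 dB → 8.7/2 = 4.35 dB → -20.15 dBFS; +2 dB make-up → -18.15 dBFS.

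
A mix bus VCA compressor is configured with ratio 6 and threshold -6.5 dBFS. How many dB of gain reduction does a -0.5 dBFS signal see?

Overshoot = -0.5 − (-6.5) = 6 dB.
After 6:1 compression the overshoot becomes 6/6 = 1 dB.
GR = overshoot in − overshoot out = 6 − 1 = 5 dB.

5 dB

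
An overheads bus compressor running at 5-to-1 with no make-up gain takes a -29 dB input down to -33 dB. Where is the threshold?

Input is 5 dB above T (since output overshoot × R = input overshoot: (-33 − T)·5 = -29 − T gives T = -34 dB).
Check: -34 + (-29 − (-34))/5 = -34 + 1 = -33 dB. ✓

-34 dB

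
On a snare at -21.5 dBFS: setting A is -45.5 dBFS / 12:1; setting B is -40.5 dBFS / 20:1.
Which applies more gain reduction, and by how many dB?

A, by 3.95 dB

A: overshoot 24 dB → output overshoot 2 dB → GR 22 dB.
B: overshoot 19 dB → output overshoot 0.95 dB → GR 18.05 dB.
A reduces 3.95 dB more.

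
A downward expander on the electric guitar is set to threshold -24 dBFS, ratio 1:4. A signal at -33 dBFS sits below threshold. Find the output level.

-60 dBFS

Undershoot = (-24) − (-33) = 9 dB.
At 1:4, that expands to 36 dB under threshold.
Output = -24 − 36 = -60 dBFS.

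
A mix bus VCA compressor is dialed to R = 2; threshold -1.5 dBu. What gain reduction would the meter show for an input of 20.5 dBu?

Overshoot = 20.5 − (-1.5) = 22 dB.
After 2:1 compression the overshoot becomes 22/2 = 11 dB.
GR = overshoot in − overshoot out = 22 − 11 = 11 dB.

11 dB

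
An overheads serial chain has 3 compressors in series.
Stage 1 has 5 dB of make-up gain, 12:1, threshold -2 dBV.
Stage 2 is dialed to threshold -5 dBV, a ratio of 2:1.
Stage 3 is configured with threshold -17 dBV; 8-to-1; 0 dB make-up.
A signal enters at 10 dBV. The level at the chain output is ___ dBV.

Stage 1: 10 dBV is 12 dB over -2 dBV; at 12:1 that becomes 1 dB over, giving -1 dBV; +5 dB make-up → 4 dBV.
Stage 2: 9 dB above -5 dBV, reduced 2:1 to 4.5 dB above → -0.5 dBV.
Stage 3: 16.5 dB above -17 dBV, reduced 8:1 to 2.0625 dB above → -14.9375 dBV.

-14.9375 dBV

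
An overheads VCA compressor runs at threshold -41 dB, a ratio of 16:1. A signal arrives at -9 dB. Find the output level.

The input is 32 dB above the -41 dB threshold.
At 16:1 the overshoot is divided by 16, leaving 2 dB above threshold.
So the level is -41 + 2 = -39 dB.

-39 dB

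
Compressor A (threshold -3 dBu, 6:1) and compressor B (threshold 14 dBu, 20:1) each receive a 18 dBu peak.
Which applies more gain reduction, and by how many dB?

A: GR = 21 − 21/6 = 17.5 dB.
B: GR = 4 − 4/20 = 3.8 dB.
Difference: 13.7 dB in favour of A.

A, by 13.7 dB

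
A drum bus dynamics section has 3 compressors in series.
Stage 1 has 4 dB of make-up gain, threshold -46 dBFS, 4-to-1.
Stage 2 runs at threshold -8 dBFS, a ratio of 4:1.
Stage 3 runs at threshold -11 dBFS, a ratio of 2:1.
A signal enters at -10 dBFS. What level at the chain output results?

Stage 1: overshoot 36 dB → 36/4 = 9 dB → -37 dBFS; +4 dB make-up → -33 dBFS.
Stage 2: -33 dBFS is at or below the -8 dBFS threshold — no compression; output -33 dBFS.
Stage 3: -33 dBFS is at or below the -11 dBFS threshold — no compression; output -33 dBFS.

-33 dBFS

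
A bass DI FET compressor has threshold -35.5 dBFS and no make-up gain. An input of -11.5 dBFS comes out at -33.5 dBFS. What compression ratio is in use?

Input overshoot = -11.5 − (-35.5) = 24 dB; output overshoot = -33.5 − (-35.5) = 2 dB.
Ratio = 24 / 2 = 12.

12:1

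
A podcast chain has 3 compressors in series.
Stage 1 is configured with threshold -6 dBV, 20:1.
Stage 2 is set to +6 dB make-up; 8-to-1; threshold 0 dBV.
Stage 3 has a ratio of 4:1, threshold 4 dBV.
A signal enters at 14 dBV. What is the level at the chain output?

Stage 1: 20 dB above -6 dBV, reduced 20:1 to 1 dB above → -5 dBV.
Stage 2: -5 dBV is at or below the 0 dBV threshold — no compression; make-up brings it to 1 dBV.
Stage 3: 1 dBV is at or below the 4 dBV threshold — no compression; output 1 dBV.

1 dBV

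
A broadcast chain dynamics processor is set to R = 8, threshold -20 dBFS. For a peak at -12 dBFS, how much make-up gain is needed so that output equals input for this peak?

The peak compresses to -20 + 8/8 = -19 dBFS.
To reach -12 dBFS requires -12 − (-19) = 7 dB of make-up.

7 dB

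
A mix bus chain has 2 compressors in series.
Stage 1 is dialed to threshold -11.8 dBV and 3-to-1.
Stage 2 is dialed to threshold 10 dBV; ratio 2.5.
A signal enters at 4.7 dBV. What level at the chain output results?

-6.3 dBV

Stage 1: overshoot 16.5 dB → 16.5/3 = 5.5 dB → -6.3 dBV.
Stage 2: -6.3 dBV is at or below the 10 dBV threshold — no compression; output -6.3 dBV.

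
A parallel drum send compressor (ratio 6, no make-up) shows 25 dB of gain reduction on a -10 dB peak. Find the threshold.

-40 dB

Gain reduction = -10 − (-35) = 25 dB; output overshoot = GR / (R − 1) = 25 / 5 = 5 dB.
Threshold = output − output overshoot = -35 − 5 = -40 dB.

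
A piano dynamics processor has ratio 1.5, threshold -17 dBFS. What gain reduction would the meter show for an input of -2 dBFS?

-2 dBFS exceeds the threshold by 15 dB.
A 1.5:1 ratio leaves 10 dB of that excess.
GR = overshoot in − overshoot out = 15 − 10 = 5 dB.

5 dB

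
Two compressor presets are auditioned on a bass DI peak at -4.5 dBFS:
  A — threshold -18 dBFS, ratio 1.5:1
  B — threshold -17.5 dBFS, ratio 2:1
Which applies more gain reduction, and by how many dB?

A: overshoot 13.5 dB → output overshoot 9 dB → GR 4.5 dB.
B: overshoot 13 dB → output overshoot 6.5 dB → GR 6.5 dB.
B applies 2 dB more gain reduction.

B, by 2 dB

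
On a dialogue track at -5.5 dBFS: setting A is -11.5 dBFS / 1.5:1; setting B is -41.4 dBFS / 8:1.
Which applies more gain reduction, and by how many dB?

A: overshoot 6 dB → output overshoot 4 dB → GR 2 dB.
B: overshoot 35.9 dB → output overshoot 4.4875 dB → GR 31.4125 dB.
Difference: 29.4125 dB in favour of B.

B, by 29.4125 dB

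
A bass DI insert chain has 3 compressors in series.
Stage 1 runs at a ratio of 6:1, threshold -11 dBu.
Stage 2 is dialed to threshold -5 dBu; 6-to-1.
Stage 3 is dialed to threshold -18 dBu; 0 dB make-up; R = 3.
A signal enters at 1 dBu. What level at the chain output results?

Stage 1: 1 dBu is 12 dB over -11 dBu; at 6:1 that becomes 2 dB over, giving -9 dBu.
Stage 2: -9 dBu is at or below the -5 dBu threshold — no compression; output -9 dBu.
Stage 3: -9 dBu is 9 dB over -18 dBu; at 3:1 that becomes 3 dB over, giving -15 dBu.

-15 dBu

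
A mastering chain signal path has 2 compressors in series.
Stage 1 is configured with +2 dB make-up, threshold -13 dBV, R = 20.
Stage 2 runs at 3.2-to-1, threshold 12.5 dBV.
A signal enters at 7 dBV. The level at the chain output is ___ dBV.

-10 dBV

Stage 1: overshoot 20 dB → 20/20 = 1 dB → -12 dBV; +2 dB make-up → -10 dBV.
Stage 2: below threshold (-10 ≤ 12.5); passes unchanged; output -10 dBV.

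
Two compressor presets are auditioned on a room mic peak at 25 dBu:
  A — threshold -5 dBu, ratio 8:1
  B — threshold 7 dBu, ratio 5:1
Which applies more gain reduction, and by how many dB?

A: GR = 30 − 30/8 = 26.25 dB.
B: GR = 18 − 18/5 = 14.4 dB.
A reduces 11.85 dB more.

A, by 11.85 dB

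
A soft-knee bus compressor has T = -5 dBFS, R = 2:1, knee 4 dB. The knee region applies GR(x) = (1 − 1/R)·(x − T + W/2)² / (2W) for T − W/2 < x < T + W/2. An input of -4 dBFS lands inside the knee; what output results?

x − T + W/2 = -4 − (-5) + 2 = 3.
GR = (1 − 1/2) × 3² / 8 = 0.5 × 9 / 8 = 0.5625 dB.
Output = -4 − 0.5625 = -4.5625 dBFS.

-4.5625 dBFS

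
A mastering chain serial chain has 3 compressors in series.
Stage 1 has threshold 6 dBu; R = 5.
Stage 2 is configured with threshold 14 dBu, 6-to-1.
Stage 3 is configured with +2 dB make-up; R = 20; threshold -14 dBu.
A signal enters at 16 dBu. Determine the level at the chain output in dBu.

Stage 1: 16 dBu is 10 dB over 6 dBu; at 5:1 that becomes 2 dB over, giving 8 dBu.
Stage 2: 8 dBu ≤ 14 dBu, so stage 2 doesn't engage; output 8 dBu.
Stage 3: 22 dB above -14 dBu, reduced 20:1 to 1.1 dB above → -12.9 dBu; +2 dB make-up → -10.9 dBu.

-10.9 dBu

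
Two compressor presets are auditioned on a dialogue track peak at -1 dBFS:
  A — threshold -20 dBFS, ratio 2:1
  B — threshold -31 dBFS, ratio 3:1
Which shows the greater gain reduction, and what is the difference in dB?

B, by 10.5 dB

A: GR = 19 − 19/2 = 9.5 dB.
B: GR = 30 − 30/3 = 20 dB.
B applies 10.5 dB more gain reduction.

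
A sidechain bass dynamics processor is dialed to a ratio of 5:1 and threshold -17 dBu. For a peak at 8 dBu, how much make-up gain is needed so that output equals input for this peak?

The peak compresses to -17 + 25/5 = -12 dBu.
To reach 8 dBu requires 8 − (-12) = 20 dB of make-up.

20 dB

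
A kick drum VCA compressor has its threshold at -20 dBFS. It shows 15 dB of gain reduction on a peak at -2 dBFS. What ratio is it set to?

Input overshoot = -2 − (-20) = 18 dB.
Output overshoot = 18 − 15 = 3 dB.
Ratio = input overshoot / output overshoot = 18 / 3 = 6.

6:1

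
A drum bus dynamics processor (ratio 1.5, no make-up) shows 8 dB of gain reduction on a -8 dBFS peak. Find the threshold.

Input is 24 dB above T (since output overshoot × R = input overshoot: (-16 − T)·1.5 = -8 − T gives T = -32 dBFS).
Check: -32 + (-8 − (-32))/1.5 = -32 + 16 = -16 dBFS. ✓

-32 dBFS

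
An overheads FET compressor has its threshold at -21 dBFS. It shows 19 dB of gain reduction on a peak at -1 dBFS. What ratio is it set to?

Input overshoot = -1 − (-21) = 20 dB.
Output overshoot = 20 − 19 = 1 dB.
Ratio = input overshoot / output overshoot = 20 / 1 = 20.

20:1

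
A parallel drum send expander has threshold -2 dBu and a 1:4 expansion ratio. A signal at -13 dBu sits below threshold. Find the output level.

Undershoot = (-2) − (-13) = 11 dB.
At 1:4, that expands to 44 dB under threshold.
Output = -2 − 44 = -46 dBu.

-46 dBu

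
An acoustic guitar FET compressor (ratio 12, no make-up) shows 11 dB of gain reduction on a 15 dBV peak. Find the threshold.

3 dBV

Input is 12 dB above T (since output overshoot × R = input overshoot: (4 − T)·12 = 15 − T gives T = 3 dBV).
Check: 3 + (15 − 3)/12 = 3 + 1 = 4 dBV. ✓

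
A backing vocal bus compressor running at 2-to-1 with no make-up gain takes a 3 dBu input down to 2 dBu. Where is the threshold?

Input is 2 dB above T (since output overshoot × R = input overshoot: (2 − T)·2 = 3 − T gives T = 1 dBu).
Check: 1 + (3 − 1)/2 = 1 + 1 = 2 dBu. ✓

1 dBu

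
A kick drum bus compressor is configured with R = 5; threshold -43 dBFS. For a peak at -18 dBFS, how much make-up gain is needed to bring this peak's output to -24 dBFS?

14 dB

Without make-up, output = threshold + overshoot/5 = -43 + 5 = -38 dBFS.
Gap to target: 14 dB.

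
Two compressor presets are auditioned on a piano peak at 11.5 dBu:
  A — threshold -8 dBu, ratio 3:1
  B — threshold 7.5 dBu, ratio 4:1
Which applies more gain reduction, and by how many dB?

A, by 10 dB

A: overshoot 19.5 dB → output overshoot 6.5 dB → GR 13 dB.
B: overshoot 4 dB → output overshoot 1 dB → GR 3 dB.
A applies 10 dB more gain reduction.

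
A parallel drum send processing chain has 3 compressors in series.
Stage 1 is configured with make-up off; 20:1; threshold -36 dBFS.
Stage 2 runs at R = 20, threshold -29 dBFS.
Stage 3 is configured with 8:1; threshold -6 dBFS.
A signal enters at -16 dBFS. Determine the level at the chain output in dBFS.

-35 dBFS

Stage 1: -16 dBFS is 20 dB over -36 dBFS; at 20:1 that becomes 1 dB over, giving -35 dBFS.
Stage 2: below threshold (-35 ≤ -29); passes unchanged; output -35 dBFS.
Stage 3: -35 dBFS ≤ -6 dBFS, so stage 3 doesn't engage; output -35 dBFS.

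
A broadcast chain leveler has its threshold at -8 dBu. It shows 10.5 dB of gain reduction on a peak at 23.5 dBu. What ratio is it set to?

1.5:1

Input overshoot = 23.5 − (-8) = 31.5 dB.
Output overshoot = 31.5 − 10.5 = 21 dB.
Ratio = input overshoot / output overshoot = 31.5 / 21 = 1.5.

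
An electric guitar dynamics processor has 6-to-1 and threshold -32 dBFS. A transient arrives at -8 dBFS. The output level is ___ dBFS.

-8 dBFS sits 24 dB over threshold.
At 6:1 the overshoot is divided by 6, leaving 4 dB above threshold.
That puts the output at -28 dBFS.

-28 dBFS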